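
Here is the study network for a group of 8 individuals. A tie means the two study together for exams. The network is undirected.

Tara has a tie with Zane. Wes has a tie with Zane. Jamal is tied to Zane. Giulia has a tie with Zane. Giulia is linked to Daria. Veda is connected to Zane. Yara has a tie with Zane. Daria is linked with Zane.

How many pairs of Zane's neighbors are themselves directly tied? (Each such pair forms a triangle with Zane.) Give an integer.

Zane's neighbors: Daria, Giulia, Jamal, Tara, Veda, Wes, and Yara.
Neighbor pairs that are themselves tied: Zane–Daria–Giulia. Each forms one triangle with Zane, for 1 in total.

1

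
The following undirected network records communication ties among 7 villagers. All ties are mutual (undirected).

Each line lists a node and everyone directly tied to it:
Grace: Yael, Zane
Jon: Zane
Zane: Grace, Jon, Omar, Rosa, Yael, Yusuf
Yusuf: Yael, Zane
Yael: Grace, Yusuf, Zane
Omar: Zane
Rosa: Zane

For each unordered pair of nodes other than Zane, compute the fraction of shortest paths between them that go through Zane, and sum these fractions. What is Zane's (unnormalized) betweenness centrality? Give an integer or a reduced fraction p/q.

Pairs whose geodesics pass through Zane — Yusuf–Omar: 1; Yusuf–Jon: 1; Yusuf–Rosa: 1; Yusuf–Grace: 1/2; Yael–Omar: 1; Yael–Jon: 1; Yael–Rosa: 1; Omar–Jon: 1; Omar–Rosa: 1; Omar–Grace: 1; Jon–Rosa: 1; Jon–Grace: 1; Rosa–Grace: 1.
All other pairs contribute 0.
Summing the contributions gives betweenness(Zane) = 25/2.

25/2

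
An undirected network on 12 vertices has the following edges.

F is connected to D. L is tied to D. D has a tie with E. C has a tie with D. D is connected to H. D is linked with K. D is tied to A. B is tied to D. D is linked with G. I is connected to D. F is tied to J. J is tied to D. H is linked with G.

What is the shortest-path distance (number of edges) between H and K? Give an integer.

2

One shortest route is H – D – K, which uses 2 edges, and H and K are not directly tied, so nothing shorter exists. So d(H,K) = 2.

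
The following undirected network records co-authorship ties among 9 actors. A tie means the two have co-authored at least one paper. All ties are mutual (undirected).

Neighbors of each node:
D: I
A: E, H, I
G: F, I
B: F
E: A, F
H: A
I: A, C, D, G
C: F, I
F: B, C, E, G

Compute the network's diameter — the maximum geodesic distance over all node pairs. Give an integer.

Eccentricity of each node (its greatest distance to any other): A:3, B:4, C:3, D:4, E:3, F:3, G:3, H:4, I:3.
The maximum eccentricity is 4, realized for instance by the pair B–H via B – F – E – A – H. So the diameter is 4.

4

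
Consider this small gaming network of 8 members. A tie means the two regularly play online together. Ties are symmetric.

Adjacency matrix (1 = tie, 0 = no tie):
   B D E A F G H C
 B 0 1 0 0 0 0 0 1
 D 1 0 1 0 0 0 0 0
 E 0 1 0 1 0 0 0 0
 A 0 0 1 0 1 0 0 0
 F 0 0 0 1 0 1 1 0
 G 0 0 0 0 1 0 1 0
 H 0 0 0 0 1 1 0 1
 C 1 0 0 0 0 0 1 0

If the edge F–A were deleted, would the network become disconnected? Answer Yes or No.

No

Even without that edge, F still reaches A via F – H – C – B – D – E – A, so the network stays connected. Not a bridge.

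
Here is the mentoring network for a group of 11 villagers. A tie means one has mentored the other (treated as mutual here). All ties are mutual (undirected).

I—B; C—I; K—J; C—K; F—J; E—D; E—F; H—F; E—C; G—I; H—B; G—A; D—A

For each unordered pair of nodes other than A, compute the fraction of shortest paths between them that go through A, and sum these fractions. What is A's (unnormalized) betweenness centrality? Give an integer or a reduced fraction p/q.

Pairs whose geodesics pass through A — F–G: 1/3; B–D: 1/3; I–D: 1/2; G–D: 1; G–E: 1/2.
All other pairs contribute 0.
Summing the contributions gives betweenness(A) = 8/3.

8/3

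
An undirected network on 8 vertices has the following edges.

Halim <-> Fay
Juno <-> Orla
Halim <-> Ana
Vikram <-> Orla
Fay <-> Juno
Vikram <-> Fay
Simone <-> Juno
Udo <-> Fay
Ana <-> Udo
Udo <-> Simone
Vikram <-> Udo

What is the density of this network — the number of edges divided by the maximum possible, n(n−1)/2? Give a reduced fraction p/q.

11/28

There are 11 edges and 8 nodes, so the maximum possible is C(8,2) = 28.
Density = 11/28.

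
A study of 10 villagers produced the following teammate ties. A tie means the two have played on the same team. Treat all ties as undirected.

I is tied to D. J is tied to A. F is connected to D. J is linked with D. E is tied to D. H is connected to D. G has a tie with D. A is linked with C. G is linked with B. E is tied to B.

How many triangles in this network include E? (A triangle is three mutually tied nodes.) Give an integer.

E's neighbors are B and D, but none of them are tied to each other, so no triangle contains E.

0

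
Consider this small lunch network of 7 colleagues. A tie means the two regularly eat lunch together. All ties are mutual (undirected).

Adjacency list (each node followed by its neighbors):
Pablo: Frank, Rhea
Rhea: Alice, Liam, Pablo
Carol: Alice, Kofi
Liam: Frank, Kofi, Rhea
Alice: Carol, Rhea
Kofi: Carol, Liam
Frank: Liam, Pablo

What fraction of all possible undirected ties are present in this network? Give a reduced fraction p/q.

8/21

There are 8 edges and 7 nodes, so the maximum possible is C(7,2) = 21.
Density = 8/21.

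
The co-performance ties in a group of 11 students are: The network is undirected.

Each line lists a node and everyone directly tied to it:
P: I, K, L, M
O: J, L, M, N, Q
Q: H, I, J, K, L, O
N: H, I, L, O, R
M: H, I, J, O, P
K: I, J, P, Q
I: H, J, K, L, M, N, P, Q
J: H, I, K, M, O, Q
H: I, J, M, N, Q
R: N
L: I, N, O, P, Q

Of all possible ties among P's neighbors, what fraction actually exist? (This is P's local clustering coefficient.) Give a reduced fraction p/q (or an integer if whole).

P's neighbors: I, K, L, and M (k = 4).
Possible neighbor pairs: C(4,2) = 6. Edges among them: I–K, I–L, I–M → e = 3.
Clustering(P) = 3/6 = 1/2.

1/2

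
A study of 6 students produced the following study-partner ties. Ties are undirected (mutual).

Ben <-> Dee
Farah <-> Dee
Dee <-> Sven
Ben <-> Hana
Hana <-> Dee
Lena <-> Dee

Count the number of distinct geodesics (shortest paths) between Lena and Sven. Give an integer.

The shortest distance is 2, and the only length-2 path is Lena–Dee–Sven. So there is exactly 1 shortest path.

1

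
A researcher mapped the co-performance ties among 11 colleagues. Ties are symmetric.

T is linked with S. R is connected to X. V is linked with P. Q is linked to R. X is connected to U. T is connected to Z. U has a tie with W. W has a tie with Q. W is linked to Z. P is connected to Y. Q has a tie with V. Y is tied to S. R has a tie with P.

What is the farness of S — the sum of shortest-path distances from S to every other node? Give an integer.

27

Distances from S: P:2, Q:4, R:3, T:1, U:4, V:3, W:3, X:4, Y:1, Z:2.
Sum = 2 + 4 + 3 + 1 + 4 + 3 + 3 + 4 + 1 + 2 = 27.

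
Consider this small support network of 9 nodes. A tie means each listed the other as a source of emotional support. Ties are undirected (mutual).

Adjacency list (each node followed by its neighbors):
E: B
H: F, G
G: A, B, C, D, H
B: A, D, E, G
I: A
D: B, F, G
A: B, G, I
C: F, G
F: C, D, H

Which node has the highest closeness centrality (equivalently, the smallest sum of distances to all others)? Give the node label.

G

Farness (sum of distances to all others) for each node — A:14, B:12, C:16, D:14, E:19, F:17, G:11, H:16, I:21.
The smallest farness is 11, for G, so G has the highest closeness.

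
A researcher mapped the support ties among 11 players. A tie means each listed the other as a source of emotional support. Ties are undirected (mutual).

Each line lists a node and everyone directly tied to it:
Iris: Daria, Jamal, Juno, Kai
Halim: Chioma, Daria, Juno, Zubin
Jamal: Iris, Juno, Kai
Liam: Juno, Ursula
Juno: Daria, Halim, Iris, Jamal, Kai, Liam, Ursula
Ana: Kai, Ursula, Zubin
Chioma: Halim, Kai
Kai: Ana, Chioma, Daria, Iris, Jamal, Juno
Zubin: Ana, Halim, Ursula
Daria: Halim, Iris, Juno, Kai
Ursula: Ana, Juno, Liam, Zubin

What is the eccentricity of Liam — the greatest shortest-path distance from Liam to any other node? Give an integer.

Distances from Liam: Ana:2, Chioma:3, Daria:2, Halim:2, Iris:2, Jamal:2, Juno:1, Kai:2, Ursula:1, Zubin:2.
The largest is 3 (to Chioma), so the eccentricity of Liam is 3.

3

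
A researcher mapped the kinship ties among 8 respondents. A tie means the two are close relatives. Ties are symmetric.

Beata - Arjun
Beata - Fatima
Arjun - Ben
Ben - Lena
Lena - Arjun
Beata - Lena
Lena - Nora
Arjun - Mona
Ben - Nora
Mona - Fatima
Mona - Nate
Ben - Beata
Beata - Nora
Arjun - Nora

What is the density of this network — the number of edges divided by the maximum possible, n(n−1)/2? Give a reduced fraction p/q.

There are 14 edges and 8 nodes, so the maximum possible is C(8,2) = 28.
Density = 14/28 = 1/2.

1/2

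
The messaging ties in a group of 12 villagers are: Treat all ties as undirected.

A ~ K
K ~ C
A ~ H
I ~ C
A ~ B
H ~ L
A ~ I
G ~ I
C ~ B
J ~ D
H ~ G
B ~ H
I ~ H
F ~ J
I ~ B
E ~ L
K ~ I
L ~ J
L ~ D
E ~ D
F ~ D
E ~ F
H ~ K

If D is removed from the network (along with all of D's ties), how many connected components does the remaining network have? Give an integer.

1

D's neighbors (E, F, J, and L) remain reachable from one another through other ties, so the rest of the network stays in one piece.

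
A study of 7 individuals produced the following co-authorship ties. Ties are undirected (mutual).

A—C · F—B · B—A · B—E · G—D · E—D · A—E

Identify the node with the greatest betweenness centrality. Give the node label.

E

Unnormalized betweenness of each node: A:5, B:5, C:0, D:5, E:8, F:0, G:0.
E has the largest value, 8, making it the main broker — the node through which the most shortest paths run.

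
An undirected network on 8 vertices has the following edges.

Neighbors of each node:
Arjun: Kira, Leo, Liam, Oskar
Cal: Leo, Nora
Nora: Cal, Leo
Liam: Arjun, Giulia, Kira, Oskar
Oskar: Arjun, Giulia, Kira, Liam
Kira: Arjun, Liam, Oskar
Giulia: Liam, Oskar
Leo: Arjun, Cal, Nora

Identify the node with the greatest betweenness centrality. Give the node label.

Arjun

Unnormalized betweenness of each node: Arjun:12, Cal:0, Giulia:0, Kira:0, Leo:10, Liam:5/2, Nora:0, Oskar:5/2.
Arjun has the largest value, 12, making it the main broker — the node through which the most shortest paths run.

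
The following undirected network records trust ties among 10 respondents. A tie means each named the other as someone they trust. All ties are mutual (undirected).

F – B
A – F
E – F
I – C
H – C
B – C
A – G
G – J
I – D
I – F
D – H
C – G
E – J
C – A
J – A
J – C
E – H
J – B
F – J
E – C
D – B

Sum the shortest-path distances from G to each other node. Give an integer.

16

Distances from G: A:1, B:2, C:1, D:3, E:2, F:2, H:2, I:2, J:1.
Sum = 1 + 2 + 1 + 3 + 2 + 2 + 2 + 2 + 1 = 16.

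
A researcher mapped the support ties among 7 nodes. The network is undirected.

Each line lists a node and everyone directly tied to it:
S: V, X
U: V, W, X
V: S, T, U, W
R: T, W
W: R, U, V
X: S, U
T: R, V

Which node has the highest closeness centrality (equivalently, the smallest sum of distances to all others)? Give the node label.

V

Farness (sum of distances to all others) for each node — R:12, S:11, T:11, U:9, V:8, W:9, X:12.
The smallest farness is 8, for V, so V has the highest closeness.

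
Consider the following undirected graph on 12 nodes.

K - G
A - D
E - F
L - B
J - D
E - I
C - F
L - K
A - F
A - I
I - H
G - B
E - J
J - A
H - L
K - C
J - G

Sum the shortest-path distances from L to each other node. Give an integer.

Distances from L: A:3, B:1, C:2, D:4, E:3, F:3, G:2, H:1, I:2, J:3, K:1.
Sum = 3 + 1 + 2 + 4 + 3 + 3 + 2 + 1 + 2 + 3 + 1 = 25.

25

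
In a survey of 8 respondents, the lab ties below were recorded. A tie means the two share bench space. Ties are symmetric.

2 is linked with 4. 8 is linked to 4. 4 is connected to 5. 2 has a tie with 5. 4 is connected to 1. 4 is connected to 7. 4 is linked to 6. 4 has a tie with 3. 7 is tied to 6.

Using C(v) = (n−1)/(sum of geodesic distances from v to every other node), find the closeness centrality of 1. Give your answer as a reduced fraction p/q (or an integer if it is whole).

7/13

Distances from 1: 2:2, 3:2, 4:1, 5:2, 6:2, 7:2, 8:2. Sum = 13.
n = 8, so closeness = 7/13.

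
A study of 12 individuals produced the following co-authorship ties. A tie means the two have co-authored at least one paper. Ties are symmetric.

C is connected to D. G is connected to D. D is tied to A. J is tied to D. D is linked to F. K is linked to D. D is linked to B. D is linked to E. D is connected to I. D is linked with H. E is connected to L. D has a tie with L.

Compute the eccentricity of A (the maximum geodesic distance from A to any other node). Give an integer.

2

Distances from A: B:2, C:2, D:1, E:2, F:2, G:2, H:2, I:2, J:2, K:2, L:2.
The largest is 2 (to I, F, E, J, B, C, L, K, G, and H), so the eccentricity of A is 2.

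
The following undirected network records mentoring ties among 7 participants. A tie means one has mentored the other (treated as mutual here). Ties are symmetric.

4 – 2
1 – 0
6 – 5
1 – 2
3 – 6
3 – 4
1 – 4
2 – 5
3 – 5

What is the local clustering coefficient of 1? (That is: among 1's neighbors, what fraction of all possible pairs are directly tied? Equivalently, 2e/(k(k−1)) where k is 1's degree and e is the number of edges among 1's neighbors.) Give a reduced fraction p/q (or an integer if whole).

1/3

1's neighbors: 0, 2, and 4 (k = 3).
Possible neighbor pairs: C(3,2) = 3. Edges among them: 2–4 → e = 1.
Clustering(1) = 1/3.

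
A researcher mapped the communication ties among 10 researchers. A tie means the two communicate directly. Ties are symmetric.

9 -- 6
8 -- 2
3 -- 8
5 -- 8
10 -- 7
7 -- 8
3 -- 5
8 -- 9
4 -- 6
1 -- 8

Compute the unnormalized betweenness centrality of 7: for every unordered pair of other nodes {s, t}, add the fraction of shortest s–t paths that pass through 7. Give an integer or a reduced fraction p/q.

8

Pairs whose geodesics pass through 7 — 2–10: 1; 5–10: 1; 4–10: 1; 6–10: 1; 10–1: 1; 10–3: 1; 10–8: 1; 10–9: 1.
All other pairs contribute 0.
Summing the contributions gives betweenness(7) = 8.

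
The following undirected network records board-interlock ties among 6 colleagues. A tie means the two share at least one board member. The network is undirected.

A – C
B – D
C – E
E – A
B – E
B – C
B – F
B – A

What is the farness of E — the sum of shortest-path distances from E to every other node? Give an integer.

7

Distances from E: A:1, B:1, C:1, D:2, F:2.
Sum = 1 + 1 + 1 + 2 + 2 = 7.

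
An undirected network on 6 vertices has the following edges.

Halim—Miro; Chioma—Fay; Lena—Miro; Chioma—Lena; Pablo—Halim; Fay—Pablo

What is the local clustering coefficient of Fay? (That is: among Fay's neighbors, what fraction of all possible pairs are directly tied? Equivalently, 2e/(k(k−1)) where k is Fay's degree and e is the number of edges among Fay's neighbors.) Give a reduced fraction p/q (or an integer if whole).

0

Fay's neighbors: Chioma and Pablo (k = 2).
Possible neighbor pairs: C(2,2) = 1. Edges among them: none → e = 0.
Clustering(Fay) = 0/1.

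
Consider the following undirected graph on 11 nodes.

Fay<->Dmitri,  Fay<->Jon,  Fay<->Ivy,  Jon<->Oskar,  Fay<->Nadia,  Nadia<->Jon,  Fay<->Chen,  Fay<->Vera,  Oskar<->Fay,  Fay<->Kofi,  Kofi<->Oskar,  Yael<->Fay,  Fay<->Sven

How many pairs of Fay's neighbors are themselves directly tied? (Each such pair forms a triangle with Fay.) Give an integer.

3

Fay's neighbors: Chen, Dmitri, Ivy, Jon, Kofi, Nadia, Oskar, Sven, Vera, and Yael.
Neighbor pairs that are themselves tied: Fay–Jon–Nadia; Fay–Jon–Oskar; Fay–Kofi–Oskar. Each forms one triangle with Fay, for 3 in total.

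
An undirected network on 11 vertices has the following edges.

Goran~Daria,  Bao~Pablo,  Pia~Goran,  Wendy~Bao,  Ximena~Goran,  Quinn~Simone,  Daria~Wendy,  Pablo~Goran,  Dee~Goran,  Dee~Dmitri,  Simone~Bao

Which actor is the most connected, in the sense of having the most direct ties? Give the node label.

Goran

Degrees — Bao:3, Daria:2, Dee:2, Dmitri:1, Goran:5, Pablo:2, Pia:1, Quinn:1, Simone:2, Wendy:2, Ximena:1.
The maximum is 5, attained only by Goran.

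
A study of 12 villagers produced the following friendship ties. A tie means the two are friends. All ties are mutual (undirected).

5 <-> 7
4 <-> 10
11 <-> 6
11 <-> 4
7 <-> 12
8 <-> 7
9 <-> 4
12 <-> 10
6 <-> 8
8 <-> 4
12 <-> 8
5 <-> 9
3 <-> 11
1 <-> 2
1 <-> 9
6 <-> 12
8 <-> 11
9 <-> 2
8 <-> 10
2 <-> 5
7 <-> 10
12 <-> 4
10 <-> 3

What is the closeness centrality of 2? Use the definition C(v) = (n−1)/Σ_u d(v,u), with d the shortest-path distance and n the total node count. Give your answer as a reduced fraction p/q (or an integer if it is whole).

Distances from 2: 1:1, 3:4, 4:2, 5:1, 6:4, 7:2, 8:3, 9:1, 10:3, 11:3, 12:3. Sum = 27.
n = 12, so closeness = 11/27.

11/27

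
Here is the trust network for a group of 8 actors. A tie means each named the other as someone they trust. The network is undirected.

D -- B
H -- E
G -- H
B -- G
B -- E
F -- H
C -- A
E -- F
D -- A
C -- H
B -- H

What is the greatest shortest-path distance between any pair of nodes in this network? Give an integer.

3

Eccentricity of each node (its greatest distance to any other): A:3, B:2, C:2, D:3, E:3, F:3, G:3, H:2.
The maximum eccentricity is 3, realized for instance by the pair F–A via F – H – C – A. So the diameter is 3.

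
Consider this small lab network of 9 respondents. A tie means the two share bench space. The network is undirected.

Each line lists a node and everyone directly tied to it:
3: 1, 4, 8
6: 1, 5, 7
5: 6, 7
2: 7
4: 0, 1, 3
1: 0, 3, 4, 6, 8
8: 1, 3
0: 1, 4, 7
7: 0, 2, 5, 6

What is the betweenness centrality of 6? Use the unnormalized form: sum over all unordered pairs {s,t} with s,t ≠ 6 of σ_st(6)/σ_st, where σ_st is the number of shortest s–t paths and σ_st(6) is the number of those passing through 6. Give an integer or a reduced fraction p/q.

37/6

Pairs whose geodesics pass through 6 — 5–3: 1; 5–1: 1; 5–4: 1/2; 5–8: 1; 2–3: 1/3; 2–1: 1/2; 2–8: 1/2; 7–3: 1/3; 7–1: 1/2; 7–8: 1/2.
All other pairs contribute 0.
Summing the contributions gives betweenness(6) = 37/6.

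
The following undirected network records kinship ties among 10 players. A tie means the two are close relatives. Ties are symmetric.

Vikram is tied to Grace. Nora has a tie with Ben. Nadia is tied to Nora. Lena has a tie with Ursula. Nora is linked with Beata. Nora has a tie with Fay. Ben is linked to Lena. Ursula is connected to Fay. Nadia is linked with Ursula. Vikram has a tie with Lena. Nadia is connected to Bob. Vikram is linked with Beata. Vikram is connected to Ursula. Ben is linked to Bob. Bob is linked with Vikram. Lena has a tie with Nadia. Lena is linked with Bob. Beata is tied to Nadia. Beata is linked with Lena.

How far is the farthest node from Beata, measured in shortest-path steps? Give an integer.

2

Distances from Beata: Ben:2, Bob:2, Fay:2, Grace:2, Lena:1, Nadia:1, Nora:1, Ursula:2, Vikram:1.
The largest is 2 (to Ursula, Bob, Ben, Fay, and Grace), so the eccentricity of Beata is 2.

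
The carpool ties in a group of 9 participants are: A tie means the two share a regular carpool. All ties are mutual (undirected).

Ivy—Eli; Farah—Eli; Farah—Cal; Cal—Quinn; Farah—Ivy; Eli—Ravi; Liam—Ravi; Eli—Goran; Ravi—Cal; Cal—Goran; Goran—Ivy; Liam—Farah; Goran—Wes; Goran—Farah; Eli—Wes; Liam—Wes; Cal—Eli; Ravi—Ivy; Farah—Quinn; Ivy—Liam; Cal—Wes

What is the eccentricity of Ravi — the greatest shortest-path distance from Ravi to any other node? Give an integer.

Distances from Ravi: Cal:1, Eli:1, Farah:2, Goran:2, Ivy:1, Liam:1, Quinn:2, Wes:2.
The largest is 2 (to Goran, Farah, Quinn, and Wes), so the eccentricity of Ravi is 2.

2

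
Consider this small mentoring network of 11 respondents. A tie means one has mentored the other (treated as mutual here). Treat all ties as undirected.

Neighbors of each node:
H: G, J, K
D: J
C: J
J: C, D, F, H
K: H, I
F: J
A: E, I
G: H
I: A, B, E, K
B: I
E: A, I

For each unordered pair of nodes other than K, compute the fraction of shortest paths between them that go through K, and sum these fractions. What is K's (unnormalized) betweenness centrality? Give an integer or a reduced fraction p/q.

Pairs whose geodesics pass through K — B–H: 1; B–D: 1; B–G: 1; B–C: 1; B–F: 1; B–J: 1; H–I: 1; H–A: 1; H–E: 1; D–I: 1; D–A: 1; D–E: 1; G–I: 1; G–A: 1 … (+10 more pairs).
All other pairs contribute 0.
Summing the contributions gives betweenness(K) = 24.

24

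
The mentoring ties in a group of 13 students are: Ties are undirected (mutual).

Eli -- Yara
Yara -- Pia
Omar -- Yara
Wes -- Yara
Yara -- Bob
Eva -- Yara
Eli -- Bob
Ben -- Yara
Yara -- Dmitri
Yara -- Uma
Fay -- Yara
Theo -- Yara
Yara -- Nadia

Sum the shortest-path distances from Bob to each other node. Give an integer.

22

Distances from Bob: Ben:2, Dmitri:2, Eli:1, Eva:2, Fay:2, Nadia:2, Omar:2, Pia:2, Theo:2, Uma:2, Wes:2, Yara:1.
Sum = 2 + 2 + 1 + 2 + 2 + 2 + 2 + 2 + 2 + 2 + 2 + 1 = 22.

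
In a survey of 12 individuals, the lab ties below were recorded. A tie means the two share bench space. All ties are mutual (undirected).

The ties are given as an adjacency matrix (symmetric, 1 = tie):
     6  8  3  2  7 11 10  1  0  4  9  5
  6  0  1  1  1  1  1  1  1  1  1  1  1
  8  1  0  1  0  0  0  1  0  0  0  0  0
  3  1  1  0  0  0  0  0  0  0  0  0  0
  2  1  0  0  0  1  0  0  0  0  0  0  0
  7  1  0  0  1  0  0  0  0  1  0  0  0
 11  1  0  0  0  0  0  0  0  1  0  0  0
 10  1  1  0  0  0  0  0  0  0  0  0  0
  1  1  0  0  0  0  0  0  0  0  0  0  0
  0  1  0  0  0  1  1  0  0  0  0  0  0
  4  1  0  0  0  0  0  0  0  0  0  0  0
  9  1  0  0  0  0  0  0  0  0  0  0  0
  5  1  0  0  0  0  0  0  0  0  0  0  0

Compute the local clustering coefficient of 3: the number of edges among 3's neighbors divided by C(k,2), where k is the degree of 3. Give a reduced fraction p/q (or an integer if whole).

1

3's neighbors: 6 and 8 (k = 2).
Possible neighbor pairs: C(2,2) = 1. Edges among them: 6–8 → e = 1.
Clustering(3) = 1/1.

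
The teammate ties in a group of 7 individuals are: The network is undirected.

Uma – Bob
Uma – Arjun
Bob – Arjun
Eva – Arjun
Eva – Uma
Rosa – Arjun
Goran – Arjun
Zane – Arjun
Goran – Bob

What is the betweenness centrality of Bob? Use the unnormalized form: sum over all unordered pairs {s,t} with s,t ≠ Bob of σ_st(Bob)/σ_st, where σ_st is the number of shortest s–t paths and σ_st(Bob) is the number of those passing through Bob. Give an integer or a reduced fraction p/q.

Pairs whose geodesics pass through Bob — Goran–Uma: 1/2.
All other pairs contribute 0.
Summing the contributions gives betweenness(Bob) = 1/2.

1/2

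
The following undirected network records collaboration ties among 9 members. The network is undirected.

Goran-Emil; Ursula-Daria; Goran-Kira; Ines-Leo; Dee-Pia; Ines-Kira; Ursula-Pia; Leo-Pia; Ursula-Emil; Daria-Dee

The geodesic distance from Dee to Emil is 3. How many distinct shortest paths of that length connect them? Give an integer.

2

The shortest distance is 3. The length-3 paths are: Dee–Daria–Ursula–Emil; Dee–Pia–Ursula–Emil.
That gives 2 distinct shortest paths.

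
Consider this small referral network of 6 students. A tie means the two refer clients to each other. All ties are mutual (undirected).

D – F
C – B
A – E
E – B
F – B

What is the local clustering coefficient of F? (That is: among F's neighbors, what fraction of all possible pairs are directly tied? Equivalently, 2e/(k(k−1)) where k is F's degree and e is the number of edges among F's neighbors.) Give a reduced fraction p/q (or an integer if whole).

0

F's neighbors: B and D (k = 2).
Possible neighbor pairs: C(2,2) = 1. Edges among them: none → e = 0.
Clustering(F) = 0/1.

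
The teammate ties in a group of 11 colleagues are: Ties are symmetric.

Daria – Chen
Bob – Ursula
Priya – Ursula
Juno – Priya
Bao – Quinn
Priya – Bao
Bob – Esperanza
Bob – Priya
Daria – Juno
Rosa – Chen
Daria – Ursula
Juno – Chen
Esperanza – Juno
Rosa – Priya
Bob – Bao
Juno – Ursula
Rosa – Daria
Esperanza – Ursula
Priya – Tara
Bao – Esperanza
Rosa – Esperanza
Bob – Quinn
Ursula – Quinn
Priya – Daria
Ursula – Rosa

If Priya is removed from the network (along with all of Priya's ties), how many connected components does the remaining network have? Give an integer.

2

Without Priya, the remaining ties split the others into: {Tara}; {Bao, Bob, Chen, Daria, Esperanza, Juno, Quinn, Rosa, Ursula}.
That's 2 separate components.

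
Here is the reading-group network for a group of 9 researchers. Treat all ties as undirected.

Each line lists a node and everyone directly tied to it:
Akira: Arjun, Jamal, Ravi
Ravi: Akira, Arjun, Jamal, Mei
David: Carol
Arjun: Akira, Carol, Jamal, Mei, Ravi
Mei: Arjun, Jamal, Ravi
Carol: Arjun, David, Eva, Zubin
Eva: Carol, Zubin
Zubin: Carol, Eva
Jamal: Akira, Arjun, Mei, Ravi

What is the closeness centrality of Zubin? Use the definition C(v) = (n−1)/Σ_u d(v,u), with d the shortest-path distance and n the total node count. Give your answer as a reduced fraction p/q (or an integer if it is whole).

4/9

Distances from Zubin: Akira:3, Arjun:2, Carol:1, David:2, Eva:1, Jamal:3, Mei:3, Ravi:3. Sum = 18.
n = 9, so closeness = 8/18 = 4/9.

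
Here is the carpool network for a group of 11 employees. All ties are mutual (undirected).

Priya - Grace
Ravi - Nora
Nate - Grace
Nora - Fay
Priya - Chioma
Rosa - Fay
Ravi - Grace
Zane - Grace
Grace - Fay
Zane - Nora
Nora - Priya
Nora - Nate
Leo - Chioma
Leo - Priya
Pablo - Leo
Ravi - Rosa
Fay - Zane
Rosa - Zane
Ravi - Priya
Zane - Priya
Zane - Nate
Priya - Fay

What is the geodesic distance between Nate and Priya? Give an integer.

2

One shortest route is Nate – Nora – Priya, which uses 2 edges, and Nate and Priya are not directly tied, so nothing shorter exists. So d(Nate,Priya) = 2.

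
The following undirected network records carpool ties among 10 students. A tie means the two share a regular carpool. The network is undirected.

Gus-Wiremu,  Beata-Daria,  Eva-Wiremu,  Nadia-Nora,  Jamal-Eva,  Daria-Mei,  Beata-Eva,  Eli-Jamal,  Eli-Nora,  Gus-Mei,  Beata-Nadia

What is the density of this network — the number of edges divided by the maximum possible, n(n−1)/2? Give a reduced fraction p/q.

11/45

There are 11 edges and 10 nodes, so the maximum possible is C(10,2) = 45.
Density = 11/45.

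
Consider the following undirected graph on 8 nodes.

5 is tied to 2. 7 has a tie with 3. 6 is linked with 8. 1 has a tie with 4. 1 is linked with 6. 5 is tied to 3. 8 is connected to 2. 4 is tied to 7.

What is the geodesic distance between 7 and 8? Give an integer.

4

One shortest route is 7 – 4 – 1 – 6 – 8, which uses 4 edges, and at distance 3 from 7 we only reach {2, 6}, which does not include 8. So d(7,8) = 4.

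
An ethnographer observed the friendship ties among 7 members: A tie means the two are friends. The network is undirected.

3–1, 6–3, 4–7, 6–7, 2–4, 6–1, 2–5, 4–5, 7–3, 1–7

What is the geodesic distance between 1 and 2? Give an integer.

3

One shortest route is 1 – 7 – 4 – 2, which uses 3 edges, and at distance 2 from 1 we only reach {4}, which does not include 2. So d(1,2) = 3.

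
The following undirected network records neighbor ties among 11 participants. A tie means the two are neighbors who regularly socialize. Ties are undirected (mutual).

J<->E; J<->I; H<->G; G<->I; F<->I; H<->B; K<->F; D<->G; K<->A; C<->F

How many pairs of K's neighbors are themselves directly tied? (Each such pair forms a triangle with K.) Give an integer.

K's neighbors are A and F, but none of them are tied to each other, so no triangle contains K.

0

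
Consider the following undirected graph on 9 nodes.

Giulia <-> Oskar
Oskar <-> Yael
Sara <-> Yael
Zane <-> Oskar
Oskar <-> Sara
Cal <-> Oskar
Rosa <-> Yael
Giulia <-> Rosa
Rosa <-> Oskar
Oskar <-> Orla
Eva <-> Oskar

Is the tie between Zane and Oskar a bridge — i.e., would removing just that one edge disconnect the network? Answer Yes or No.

Without the Zane–Oskar edge there is no alternate route between Zane and Oskar, so the network disconnects. It is a bridge.

Yes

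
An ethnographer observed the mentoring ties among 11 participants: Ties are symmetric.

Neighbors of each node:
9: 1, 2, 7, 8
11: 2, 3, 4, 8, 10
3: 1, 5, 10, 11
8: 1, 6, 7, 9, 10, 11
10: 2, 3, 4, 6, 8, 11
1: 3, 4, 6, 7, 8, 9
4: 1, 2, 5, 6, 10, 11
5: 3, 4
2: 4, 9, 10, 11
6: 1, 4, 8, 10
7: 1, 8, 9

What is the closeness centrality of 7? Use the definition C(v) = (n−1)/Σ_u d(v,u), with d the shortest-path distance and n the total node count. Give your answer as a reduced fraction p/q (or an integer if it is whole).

5/9

Distances from 7: 1:1, 2:2, 3:2, 4:2, 5:3, 6:2, 8:1, 9:1, 10:2, 11:2. Sum = 18.
n = 11, so closeness = 10/18 = 5/9.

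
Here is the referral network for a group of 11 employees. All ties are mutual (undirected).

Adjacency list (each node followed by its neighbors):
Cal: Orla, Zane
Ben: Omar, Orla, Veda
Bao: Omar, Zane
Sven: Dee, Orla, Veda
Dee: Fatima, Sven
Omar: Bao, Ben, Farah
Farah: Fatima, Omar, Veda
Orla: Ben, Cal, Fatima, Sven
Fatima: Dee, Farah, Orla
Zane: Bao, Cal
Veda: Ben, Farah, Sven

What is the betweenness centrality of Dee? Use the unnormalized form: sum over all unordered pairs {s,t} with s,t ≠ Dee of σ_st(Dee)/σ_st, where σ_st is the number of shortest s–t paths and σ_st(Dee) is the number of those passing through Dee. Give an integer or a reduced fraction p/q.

Pairs whose geodesics pass through Dee — Sven–Fatima: 1/2.
All other pairs contribute 0.
Summing the contributions gives betweenness(Dee) = 1/2.

1/2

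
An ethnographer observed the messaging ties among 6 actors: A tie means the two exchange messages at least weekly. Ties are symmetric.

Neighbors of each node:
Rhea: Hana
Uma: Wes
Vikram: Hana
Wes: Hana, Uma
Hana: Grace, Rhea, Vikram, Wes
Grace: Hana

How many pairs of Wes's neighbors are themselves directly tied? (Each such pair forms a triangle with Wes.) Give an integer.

Wes's neighbors are Hana and Uma, but none of them are tied to each other, so no triangle contains Wes.

0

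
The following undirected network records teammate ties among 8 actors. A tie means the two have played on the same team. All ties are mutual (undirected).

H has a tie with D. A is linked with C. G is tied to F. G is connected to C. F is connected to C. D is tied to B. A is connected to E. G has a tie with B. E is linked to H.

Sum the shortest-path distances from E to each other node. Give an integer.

Distances from E: A:1, B:3, C:2, D:2, F:3, G:3, H:1.
Sum = 1 + 3 + 2 + 2 + 3 + 3 + 1 = 15.

15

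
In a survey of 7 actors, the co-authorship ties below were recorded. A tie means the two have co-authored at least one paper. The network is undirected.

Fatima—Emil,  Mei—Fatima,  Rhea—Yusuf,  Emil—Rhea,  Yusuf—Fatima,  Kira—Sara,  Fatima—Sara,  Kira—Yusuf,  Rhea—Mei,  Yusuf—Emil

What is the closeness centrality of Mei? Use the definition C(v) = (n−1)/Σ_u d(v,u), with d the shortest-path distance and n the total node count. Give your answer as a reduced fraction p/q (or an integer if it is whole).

Distances from Mei: Emil:2, Fatima:1, Kira:3, Rhea:1, Sara:2, Yusuf:2. Sum = 11.
n = 7, so closeness = 6/11.

6/11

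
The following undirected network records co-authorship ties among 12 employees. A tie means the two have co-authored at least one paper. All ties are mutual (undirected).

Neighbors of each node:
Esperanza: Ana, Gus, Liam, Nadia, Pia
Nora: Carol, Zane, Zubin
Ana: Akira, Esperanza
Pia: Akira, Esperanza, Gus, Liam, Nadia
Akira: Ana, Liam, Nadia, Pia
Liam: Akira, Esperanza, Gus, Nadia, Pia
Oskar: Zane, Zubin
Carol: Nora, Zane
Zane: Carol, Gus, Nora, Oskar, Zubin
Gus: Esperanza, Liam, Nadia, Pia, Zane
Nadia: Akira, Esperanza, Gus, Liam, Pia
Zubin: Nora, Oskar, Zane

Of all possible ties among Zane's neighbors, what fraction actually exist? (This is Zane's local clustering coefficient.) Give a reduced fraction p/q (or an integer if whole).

Zane's neighbors: Carol, Gus, Nora, Oskar, and Zubin (k = 5).
Possible neighbor pairs: C(5,2) = 10. Edges among them: Carol–Nora, Nora–Zubin, Oskar–Zubin → e = 3.
Clustering(Zane) = 3/10.

3/10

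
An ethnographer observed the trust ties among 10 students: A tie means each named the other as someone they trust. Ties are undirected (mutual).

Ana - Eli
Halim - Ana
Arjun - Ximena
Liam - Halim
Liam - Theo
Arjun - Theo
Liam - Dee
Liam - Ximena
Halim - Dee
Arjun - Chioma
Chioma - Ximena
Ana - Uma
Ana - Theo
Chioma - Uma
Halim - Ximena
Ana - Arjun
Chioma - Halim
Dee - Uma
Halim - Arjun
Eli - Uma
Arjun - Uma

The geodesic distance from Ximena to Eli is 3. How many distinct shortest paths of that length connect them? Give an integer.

4

The shortest distance is 3. The length-3 paths are: Ximena–Arjun–Uma–Eli; Ximena–Chioma–Uma–Eli; Ximena–Arjun–Ana–Eli; Ximena–Halim–Ana–Eli.
That gives 4 distinct shortest paths.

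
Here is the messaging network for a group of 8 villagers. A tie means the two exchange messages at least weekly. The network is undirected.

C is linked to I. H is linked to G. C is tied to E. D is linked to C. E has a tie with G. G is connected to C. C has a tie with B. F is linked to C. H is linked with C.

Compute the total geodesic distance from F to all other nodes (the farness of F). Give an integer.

Distances from F: B:2, C:1, D:2, E:2, G:2, H:2, I:2.
Sum = 2 + 1 + 2 + 2 + 2 + 2 + 2 = 13.

13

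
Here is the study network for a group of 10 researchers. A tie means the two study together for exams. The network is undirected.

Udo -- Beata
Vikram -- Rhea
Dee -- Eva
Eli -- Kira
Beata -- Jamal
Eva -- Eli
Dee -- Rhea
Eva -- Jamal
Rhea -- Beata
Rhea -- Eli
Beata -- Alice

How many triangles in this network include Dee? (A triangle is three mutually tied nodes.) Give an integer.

0

Dee's neighbors are Eva and Rhea, but none of them are tied to each other, so no triangle contains Dee.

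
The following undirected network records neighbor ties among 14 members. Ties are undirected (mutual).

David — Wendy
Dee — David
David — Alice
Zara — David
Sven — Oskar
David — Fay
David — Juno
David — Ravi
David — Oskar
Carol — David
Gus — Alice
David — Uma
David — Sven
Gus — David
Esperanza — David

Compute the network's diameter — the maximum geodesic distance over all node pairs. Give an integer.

2

Eccentricity of each node (its greatest distance to any other): Alice:2, Carol:2, David:1, Dee:2, Esperanza:2, Fay:2, Gus:2, Juno:2, Oskar:2, Ravi:2, Sven:2, Uma:2, Wendy:2, Zara:2.
The maximum eccentricity is 2, realized for instance by the pair Alice–Esperanza via Alice – David – Esperanza. So the diameter is 2.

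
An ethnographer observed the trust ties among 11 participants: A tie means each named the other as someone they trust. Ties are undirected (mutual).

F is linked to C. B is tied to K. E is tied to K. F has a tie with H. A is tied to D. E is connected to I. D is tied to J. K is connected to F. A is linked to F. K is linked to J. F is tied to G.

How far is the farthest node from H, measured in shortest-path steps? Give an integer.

4

Distances from H: A:2, B:3, C:2, D:3, E:3, F:1, G:2, I:4, J:3, K:2.
The largest is 4 (to I), so the eccentricity of H is 4.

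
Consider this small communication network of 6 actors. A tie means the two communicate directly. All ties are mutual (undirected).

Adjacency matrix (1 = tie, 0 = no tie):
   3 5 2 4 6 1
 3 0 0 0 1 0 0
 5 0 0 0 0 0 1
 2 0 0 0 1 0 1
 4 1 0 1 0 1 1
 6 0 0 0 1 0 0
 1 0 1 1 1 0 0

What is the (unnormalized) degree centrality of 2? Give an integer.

2

2 is directly tied to 1 and 4. That is 2 neighbors, so the degree of 2 is 2.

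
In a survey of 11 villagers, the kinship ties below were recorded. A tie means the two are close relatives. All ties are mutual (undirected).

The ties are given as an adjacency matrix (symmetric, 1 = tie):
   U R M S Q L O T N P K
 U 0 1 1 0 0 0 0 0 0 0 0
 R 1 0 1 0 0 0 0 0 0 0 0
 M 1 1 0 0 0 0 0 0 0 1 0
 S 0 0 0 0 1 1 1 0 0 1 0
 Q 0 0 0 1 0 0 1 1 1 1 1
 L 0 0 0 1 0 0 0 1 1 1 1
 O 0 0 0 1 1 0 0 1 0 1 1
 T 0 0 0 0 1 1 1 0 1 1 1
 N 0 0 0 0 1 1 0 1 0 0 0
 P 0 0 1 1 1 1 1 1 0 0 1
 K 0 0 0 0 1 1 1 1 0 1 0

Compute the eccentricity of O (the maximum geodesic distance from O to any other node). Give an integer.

3

Distances from O: K:1, L:2, M:2, N:2, P:1, Q:1, R:3, S:1, T:1, U:3.
The largest is 3 (to U and R), so the eccentricity of O is 3.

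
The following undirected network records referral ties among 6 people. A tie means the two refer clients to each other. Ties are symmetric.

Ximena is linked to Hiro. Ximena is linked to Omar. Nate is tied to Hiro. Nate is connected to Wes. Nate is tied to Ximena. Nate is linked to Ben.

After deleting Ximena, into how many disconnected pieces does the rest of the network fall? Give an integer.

Without Ximena, the remaining ties split the others into: {Ben, Hiro, Nate, Wes}; {Omar}.
That's 2 separate components.

2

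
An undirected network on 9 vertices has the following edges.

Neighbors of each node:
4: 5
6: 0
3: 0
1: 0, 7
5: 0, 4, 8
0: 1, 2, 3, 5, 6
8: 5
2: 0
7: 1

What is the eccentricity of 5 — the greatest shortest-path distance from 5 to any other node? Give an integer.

Distances from 5: 0:1, 1:2, 2:2, 3:2, 4:1, 6:2, 7:3, 8:1.
The largest is 3 (to 7), so the eccentricity of 5 is 3.

3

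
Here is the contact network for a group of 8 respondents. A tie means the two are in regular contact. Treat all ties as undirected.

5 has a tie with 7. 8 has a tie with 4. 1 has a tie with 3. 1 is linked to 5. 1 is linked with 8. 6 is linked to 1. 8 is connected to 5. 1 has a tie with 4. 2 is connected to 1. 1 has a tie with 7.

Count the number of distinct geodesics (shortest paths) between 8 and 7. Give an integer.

The shortest distance is 2. The length-2 paths are: 8–1–7; 8–5–7.
That gives 2 distinct shortest paths.

2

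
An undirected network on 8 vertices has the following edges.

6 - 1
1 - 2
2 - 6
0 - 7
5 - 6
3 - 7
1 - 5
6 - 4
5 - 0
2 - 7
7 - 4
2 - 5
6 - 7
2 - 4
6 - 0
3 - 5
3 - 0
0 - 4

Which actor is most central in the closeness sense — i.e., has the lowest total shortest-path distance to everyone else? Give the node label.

Farness (sum of distances to all others) for each node — 0:9, 1:11, 2:9, 3:11, 4:10, 5:9, 6:8, 7:9.
The smallest farness is 8, for 6, so 6 has the highest closeness.

6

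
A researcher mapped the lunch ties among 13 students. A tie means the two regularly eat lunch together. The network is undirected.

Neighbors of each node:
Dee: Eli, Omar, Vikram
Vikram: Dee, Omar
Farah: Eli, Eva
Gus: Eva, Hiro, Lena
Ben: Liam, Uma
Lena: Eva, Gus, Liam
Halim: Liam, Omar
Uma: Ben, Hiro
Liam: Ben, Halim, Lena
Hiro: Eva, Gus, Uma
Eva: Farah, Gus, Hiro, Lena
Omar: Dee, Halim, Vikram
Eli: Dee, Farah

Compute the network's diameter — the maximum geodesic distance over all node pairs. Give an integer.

Eccentricity of each node (its greatest distance to any other): Ben:5, Dee:5, Eli:5, Eva:4, Farah:4, Gus:5, Halim:4, Hiro:5, Lena:4, Liam:4, Omar:5, Uma:5, Vikram:5.
The maximum eccentricity is 5, realized for instance by the pair Eli–Ben via Eli – Farah – Eva – Lena – Liam – Ben. So the diameter is 5.

5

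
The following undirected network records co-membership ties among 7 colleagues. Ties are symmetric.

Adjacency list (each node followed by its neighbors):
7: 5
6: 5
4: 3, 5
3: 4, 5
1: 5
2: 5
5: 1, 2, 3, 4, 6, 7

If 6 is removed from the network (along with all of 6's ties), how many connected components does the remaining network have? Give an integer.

6's neighbors (5) remain reachable from one another through other ties, so the rest of the network stays in one piece.

1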